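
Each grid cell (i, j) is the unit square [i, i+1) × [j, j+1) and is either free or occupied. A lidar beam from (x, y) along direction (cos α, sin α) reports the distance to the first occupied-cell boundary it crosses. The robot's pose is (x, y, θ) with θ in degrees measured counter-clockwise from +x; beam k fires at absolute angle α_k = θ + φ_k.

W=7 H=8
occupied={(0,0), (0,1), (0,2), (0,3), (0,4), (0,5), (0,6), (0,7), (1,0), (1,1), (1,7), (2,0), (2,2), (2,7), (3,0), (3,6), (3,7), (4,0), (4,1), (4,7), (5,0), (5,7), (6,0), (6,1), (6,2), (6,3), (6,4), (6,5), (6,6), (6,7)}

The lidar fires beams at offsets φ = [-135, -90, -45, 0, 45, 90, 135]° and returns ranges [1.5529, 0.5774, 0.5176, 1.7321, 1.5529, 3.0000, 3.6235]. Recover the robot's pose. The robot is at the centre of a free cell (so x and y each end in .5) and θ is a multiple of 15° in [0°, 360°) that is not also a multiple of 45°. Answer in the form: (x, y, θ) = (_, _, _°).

(x, y, θ) = (4.5, 2.5, 330°)

Enumerate (i+0.5, j+0.5, θ) over the 26 free cells and 16 admissible headings. For each, cast all 7 beams and compare to the given ranges.
  (1.5, 4.5, 240°): beam 1 = 1.9319 ≠ 1.5529 ✗
  (3.5, 1.5, 150°): beam 1 = 0.5176 ≠ 1.5529 ✗
  (4.5, 5.5, 75°): beam 1 = 3.0000 ≠ 1.5529 ✗
  (1.5, 5.5, 195°): beam 1 = 1.7321 ≠ 1.5529 ✗
  (4.5, 3.5, 210°): beam 1 = 3.6235 ≠ 1.5529 ✗
  …
  (4.5, 2.5, 330°): r_1=1.5529, r_2=0.5774, r_3=0.5176, r_4=1.7321, r_5=1.5529, r_6=3.0000, r_7=3.6235 — all match ✓
No second candidate reproduces the full scan.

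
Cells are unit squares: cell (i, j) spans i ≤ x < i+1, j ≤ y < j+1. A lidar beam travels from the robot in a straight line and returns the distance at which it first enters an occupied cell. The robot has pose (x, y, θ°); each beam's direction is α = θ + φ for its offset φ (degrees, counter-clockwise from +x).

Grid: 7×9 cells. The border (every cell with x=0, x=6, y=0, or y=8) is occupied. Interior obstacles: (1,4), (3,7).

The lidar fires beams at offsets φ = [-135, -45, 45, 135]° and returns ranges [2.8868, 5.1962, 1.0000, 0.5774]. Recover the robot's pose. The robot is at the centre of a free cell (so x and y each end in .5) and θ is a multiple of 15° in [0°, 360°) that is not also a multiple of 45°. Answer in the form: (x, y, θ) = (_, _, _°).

Candidates: 33 free-cell centres × 16 headings = 528 poses. Raycast each; keep the one whose scan matches to 4 dp.
  (3.5, 3.5, 195°): beam 1 = 5.0000 ≠ 2.8868 ✗
  (2.5, 7.5, 75°): beam 1 = 7.0000 ≠ 2.8868 ✗
  (4.5, 5.5, 15°): beam 1 = 5.1962 ≠ 2.8868 ✗
  (3.5, 4.5, 15°): beam 1 = 4.0415 ≠ 2.8868 ✗
  …
  (5.5, 5.5, 255°): r_1=2.8868, r_2=5.1962, r_3=1.0000, r_4=0.5774 — all match ✓
Unique over the lattice → pose = (5.5, 5.5, 255°).

(x, y, θ) = (5.5, 5.5, 255°)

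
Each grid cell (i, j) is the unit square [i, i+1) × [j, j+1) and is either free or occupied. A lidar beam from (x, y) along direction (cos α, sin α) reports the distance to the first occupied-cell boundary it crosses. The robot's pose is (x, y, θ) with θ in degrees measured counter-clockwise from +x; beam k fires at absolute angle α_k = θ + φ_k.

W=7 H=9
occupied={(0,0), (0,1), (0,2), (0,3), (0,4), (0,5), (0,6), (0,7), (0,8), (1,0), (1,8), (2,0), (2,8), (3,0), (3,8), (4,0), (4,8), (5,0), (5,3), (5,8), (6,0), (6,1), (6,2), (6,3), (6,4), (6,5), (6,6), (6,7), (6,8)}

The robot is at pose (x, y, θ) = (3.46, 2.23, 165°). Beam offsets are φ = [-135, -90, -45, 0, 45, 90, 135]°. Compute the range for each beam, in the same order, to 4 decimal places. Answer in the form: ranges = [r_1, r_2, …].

ranges = [1.7782, 5.9735, 4.9200, 2.5468, 2.4600, 1.2734, 1.4203]

beam 1: φ=-135°, α=30°
  d=(0.8660,0.5000)  start (3,2)  tX=0.6235 tY=1.5400  stride 1/|dx|=1.1547 1/|dy|=2.0000
    cross x-line → (4,2), t=0.6235
    cross y-line → (4,3), t=1.5400
    cross x-line → (5,3), t=1.7782 (wall)
  → r_1 = 1.7782
beam 2: φ=-90°, α=75°
  d=(0.2588,0.9659)  start (3,2)  tX=2.0864 tY=0.7972  stride 1/|dx|=3.8637 1/|dy|=1.0353
    cross y-line → (3,3), t=0.7972
    cross y-line → (3,4), t=1.8324
    cross x-line → (4,4), t=2.0864
    cross y-line → (4,5), t=2.8677
    cross y-line → (4,6), t=3.9030
    cross y-line → (4,7), t=4.9383
    cross x-line → (5,7), t=5.9501
    cross y-line → (5,8), t=5.9735 (wall)
  → r_2 = 5.9735
beam 3: φ=-45°, α=120°
  d=(-0.5000,0.8660)  start (3,2)  tX=0.9200 tY=0.8891  stride 1/|dx|=2.0000 1/|dy|=1.1547
    cross y-line → (3,3), t=0.8891
    cross x-line → (2,3), t=0.9200
    cross y-line → (2,4), t=2.0438
    cross x-line → (1,4), t=2.9200
    cross y-line → (1,5), t=3.1985
    cross y-line → (1,6), t=4.3532
    cross x-line → (0,6), t=4.9200 (wall)
  → r_3 = 4.9200
beam 4: φ=0°, α=165°
  d=(-0.9659,0.2588)  start (3,2)  tX=0.4762 tY=2.9751  stride 1/|dx|=1.0353 1/|dy|=3.8637
    cross x-line → (2,2), t=0.4762
    cross x-line → (1,2), t=1.5115
    cross x-line → (0,2), t=2.5468 (wall)
  → r_4 = 2.5468
beam 5: φ=45°, α=210°
  d=(-0.8660,-0.5000)  start (3,2)  tX=0.5312 tY=0.4600  stride 1/|dx|=1.1547 1/|dy|=2.0000
    cross y-line → (3,1), t=0.4600
    cross x-line → (2,1), t=0.5312
    cross x-line → (1,1), t=1.6859
    cross y-line → (1,0), t=2.4600 (wall)
  → r_5 = 2.4600
beam 6: φ=90°, α=255°
  d=(-0.2588,-0.9659)  start (3,2)  tX=1.7773 tY=0.2381  stride 1/|dx|=3.8637 1/|dy|=1.0353
    cross y-line → (3,1), t=0.2381
    cross y-line → (3,0), t=1.2734 (wall)
  → r_6 = 1.2734
beam 7: φ=135°, α=300°
  d=(0.5000,-0.8660)  start (3,2)  tX=1.0800 tY=0.2656  stride 1/|dx|=2.0000 1/|dy|=1.1547
    cross y-line → (3,1), t=0.2656
    cross x-line → (4,1), t=1.0800
    cross y-line → (4,0), t=1.4203 (wall)
  → r_7 = 1.4203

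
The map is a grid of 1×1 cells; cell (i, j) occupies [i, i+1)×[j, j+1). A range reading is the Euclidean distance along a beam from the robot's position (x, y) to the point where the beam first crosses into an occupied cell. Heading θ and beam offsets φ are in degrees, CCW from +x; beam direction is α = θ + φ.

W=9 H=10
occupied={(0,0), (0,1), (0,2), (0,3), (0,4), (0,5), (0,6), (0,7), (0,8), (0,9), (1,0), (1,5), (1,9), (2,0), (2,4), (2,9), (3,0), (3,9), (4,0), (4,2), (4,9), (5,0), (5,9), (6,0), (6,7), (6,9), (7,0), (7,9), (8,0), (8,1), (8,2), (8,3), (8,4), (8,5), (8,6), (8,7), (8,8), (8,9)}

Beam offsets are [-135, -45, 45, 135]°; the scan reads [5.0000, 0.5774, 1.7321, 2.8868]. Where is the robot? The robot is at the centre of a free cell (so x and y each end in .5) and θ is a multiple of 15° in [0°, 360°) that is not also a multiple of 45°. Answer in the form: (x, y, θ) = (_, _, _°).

(x, y, θ) = (5.5, 2.5, 195°)

The pose lattice has 52·16 = 832 candidates. Test each by forward raycasting.
  (6.5, 1.5, 285°): beam 1 = 1.7321 ≠ 5.0000 ✗
  (1.5, 2.5, 285°): beam 1 = 0.5774 ≠ 5.0000 ✗
  (4.5, 4.5, 15°): beam 1 = 4.0415 ≠ 5.0000 ✗
  (4.5, 6.5, 255°): beam 1 = 2.8868 ≠ 5.0000 ✗
  …
  (5.5, 2.5, 195°): r_1=5.0000, r_2=0.5774, r_3=1.7321, r_4=2.8868 — all match ✓
Only this pose fits every beam.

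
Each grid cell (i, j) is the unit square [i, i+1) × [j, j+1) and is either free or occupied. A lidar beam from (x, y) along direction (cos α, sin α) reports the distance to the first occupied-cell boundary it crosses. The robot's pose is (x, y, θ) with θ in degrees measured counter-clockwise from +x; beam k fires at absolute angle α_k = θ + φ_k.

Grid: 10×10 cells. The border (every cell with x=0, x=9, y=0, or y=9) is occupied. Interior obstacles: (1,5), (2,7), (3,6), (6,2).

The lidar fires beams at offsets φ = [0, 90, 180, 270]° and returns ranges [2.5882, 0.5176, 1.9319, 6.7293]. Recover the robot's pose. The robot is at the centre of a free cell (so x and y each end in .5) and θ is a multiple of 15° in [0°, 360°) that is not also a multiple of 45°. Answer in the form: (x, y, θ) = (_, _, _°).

The pose lattice has 60·16 = 960 candidates. Test each by forward raycasting.
  (1.5, 8.5, 75°): beam 1 = 0.5176 ≠ 2.5882 ✗
  (2.5, 1.5, 105°): beam 1 = 3.6235 ≠ 2.5882 ✗
  (1.5, 3.5, 105°): beam 1 = 1.5529 ≠ 2.5882 ✗
  …
  (8.5, 3.5, 255°): r_1=2.5882, r_2=0.5176, r_3=1.9319, r_4=6.7293 — all match ✓
Unique over the lattice → pose = (8.5, 3.5, 255°).

(x, y, θ) = (8.5, 3.5, 255°)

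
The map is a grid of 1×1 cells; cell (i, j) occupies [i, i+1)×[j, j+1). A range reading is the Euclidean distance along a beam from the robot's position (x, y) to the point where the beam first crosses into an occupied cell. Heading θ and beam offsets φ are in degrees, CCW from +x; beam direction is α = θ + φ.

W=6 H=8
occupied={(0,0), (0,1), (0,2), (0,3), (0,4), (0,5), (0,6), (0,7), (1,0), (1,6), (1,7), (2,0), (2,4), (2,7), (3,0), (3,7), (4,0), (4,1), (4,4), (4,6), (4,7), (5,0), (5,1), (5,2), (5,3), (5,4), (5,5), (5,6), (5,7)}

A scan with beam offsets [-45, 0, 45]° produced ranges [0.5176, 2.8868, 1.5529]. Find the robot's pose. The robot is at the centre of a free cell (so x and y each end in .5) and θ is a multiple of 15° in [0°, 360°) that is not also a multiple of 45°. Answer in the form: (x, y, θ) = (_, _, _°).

Enumerate (i+0.5, j+0.5, θ) over the 19 free cells and 16 admissible headings. For each, cast all 3 beams and compare to the given ranges.
  (2.5, 1.5, 150°): beam 1 = 4.6587 ≠ 0.5176 ✗
  (2.5, 5.5, 165°): beam 1 = 1.0000 ≠ 0.5176 ✗
  (1.5, 1.5, 255°): beam 1 = 0.5774 ≠ 0.5176 ✗
  …
  (1.5, 4.5, 60°): r_1=0.5176, r_2=2.8868, r_3=1.5529 — all match ✓
No second candidate reproduces the full scan.

(x, y, θ) = (1.5, 4.5, 60°)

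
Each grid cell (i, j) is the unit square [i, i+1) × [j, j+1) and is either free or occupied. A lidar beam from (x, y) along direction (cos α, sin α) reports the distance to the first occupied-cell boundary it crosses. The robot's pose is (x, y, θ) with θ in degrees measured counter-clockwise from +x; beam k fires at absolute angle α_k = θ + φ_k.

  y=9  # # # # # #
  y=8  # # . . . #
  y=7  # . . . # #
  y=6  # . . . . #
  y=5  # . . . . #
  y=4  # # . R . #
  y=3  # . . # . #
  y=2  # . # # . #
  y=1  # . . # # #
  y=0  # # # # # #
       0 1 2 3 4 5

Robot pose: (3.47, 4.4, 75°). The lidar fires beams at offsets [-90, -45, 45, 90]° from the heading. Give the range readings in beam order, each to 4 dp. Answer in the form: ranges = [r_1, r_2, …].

beam 1: φ=-90°, α=345°
  cosα=0.9659 sinα=-0.2588 | (3,4) | tMaxX 0.5487 tMaxY 1.5455 | tΔX 1.0353 tΔY 3.8637
    t=0.5487 [x] (4,4)
    t=1.5455 [y] (4,3)
    t=1.5840 [x] (5,3) — stop
  → r_1 = 1.5840
beam 2: φ=-45°, α=30°
  cosα=0.8660 sinα=0.5000 | (3,4) | tMaxX 0.6120 tMaxY 1.2000 | tΔX 1.1547 tΔY 2.0000
    t=0.6120 [x] (4,4)
    t=1.2000 [y] (4,5)
    t=1.7667 [x] (5,5) — stop
  → r_2 = 1.7667
beam 3: φ=45°, α=120°
  cosα=-0.5000 sinα=0.8660 | (3,4) | tMaxX 0.9400 tMaxY 0.6928 | tΔX 2.0000 tΔY 1.1547
    t=0.6928 [y] (3,5)
    t=0.9400 [x] (2,5)
    t=1.8475 [y] (2,6)
    t=2.9400 [x] (1,6)
    t=3.0022 [y] (1,7)
    t=4.1569 [y] (1,8) — stop
  → r_3 = 4.1569
beam 4: φ=90°, α=165°
  cosα=-0.9659 sinα=0.2588 | (3,4) | tMaxX 0.4866 tMaxY 2.3182 | tΔX 1.0353 tΔY 3.8637
    t=0.4866 [x] (2,4)
    t=1.5219 [x] (1,4) — stop
  → r_4 = 1.5219

ranges = [1.5840, 1.7667, 4.1569, 1.5219]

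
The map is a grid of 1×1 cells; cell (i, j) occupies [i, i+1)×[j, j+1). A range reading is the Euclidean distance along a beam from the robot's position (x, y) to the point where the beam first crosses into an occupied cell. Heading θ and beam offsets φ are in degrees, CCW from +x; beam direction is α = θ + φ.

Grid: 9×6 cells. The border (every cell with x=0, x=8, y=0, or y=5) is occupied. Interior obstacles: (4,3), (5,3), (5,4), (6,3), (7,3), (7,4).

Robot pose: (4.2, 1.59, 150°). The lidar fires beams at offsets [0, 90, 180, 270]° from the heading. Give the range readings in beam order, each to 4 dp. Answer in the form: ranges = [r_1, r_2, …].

beam 1: φ=0°, α=150°
  d=(-0.8660,0.5000)  start (4,1)  tX=0.2309 tY=0.8200  stride 1/|dx|=1.1547 1/|dy|=2.0000
    cross x-line → (3,1), t=0.2309
    cross y-line → (3,2), t=0.8200
    cross x-line → (2,2), t=1.3856
    cross x-line → (1,2), t=2.5403
    cross y-line → (1,3), t=2.8200
    cross x-line → (0,3), t=3.6950 (wall)
  → r_1 = 3.6950
beam 2: φ=90°, α=240°
  d=(-0.5000,-0.8660)  start (4,1)  tX=0.4000 tY=0.6813  stride 1/|dx|=2.0000 1/|dy|=1.1547
    cross x-line → (3,1), t=0.4000
    cross y-line → (3,0), t=0.6813 (wall)
  → r_2 = 0.6813
beam 3: φ=180°, α=330°
  d=(0.8660,-0.5000)  start (4,1)  tX=0.9238 tY=1.1800  stride 1/|dx|=1.1547 1/|dy|=2.0000
    cross x-line → (5,1), t=0.9238
    cross y-line → (5,0), t=1.1800 (wall)
  → r_3 = 1.1800
beam 4: φ=270°, α=60°
  d=(0.5000,0.8660)  start (4,1)  tX=1.6000 tY=0.4734  stride 1/|dx|=2.0000 1/|dy|=1.1547
    cross y-line → (4,2), t=0.4734
    cross x-line → (5,2), t=1.6000
    cross y-line → (5,3), t=1.6281 (wall)
  → r_4 = 1.6281

ranges = [3.6950, 0.6813, 1.1800, 1.6281]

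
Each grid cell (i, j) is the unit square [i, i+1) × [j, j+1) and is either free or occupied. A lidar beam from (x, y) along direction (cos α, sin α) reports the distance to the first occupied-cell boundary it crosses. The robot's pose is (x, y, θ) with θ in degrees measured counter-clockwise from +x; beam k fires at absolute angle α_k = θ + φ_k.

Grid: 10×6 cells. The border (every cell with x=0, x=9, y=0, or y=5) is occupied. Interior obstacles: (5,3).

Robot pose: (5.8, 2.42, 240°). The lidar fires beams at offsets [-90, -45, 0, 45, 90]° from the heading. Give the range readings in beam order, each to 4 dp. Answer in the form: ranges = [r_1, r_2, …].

beam 1: φ=-90°, α=150°
  dir = (cos 150°, sin 150°) = (-0.8660, 0.5000); from cell (5,2)
  next x-line at t=0.9238, next y-line at t=1.1600; Δt_x=1.1547, Δt_y=2.0000
    x: enter (4,2) at t=0.9238
    y: enter (4,3) at t=1.1600
    x: enter (3,3) at t=2.0785
    y: enter (3,4) at t=3.1600
    x: enter (2,4) at t=3.2332
    x: enter (1,4) at t=4.3879
    y: enter (1,5) at t=5.1600 ← occupied
  → r_1 = 5.1600
beam 2: φ=-45°, α=195°
  dir = (cos 195°, sin 195°) = (-0.9659, -0.2588); from cell (5,2)
  next x-line at t=0.8282, next y-line at t=1.6228; Δt_x=1.0353, Δt_y=3.8637
    x: enter (4,2) at t=0.8282
    y: enter (4,1) at t=1.6228
    x: enter (3,1) at t=1.8635
    x: enter (2,1) at t=2.8988
    x: enter (1,1) at t=3.9340
    x: enter (0,1) at t=4.9693 ← occupied
  → r_2 = 4.9693
beam 3: φ=0°, α=240°
  dir = (cos 240°, sin 240°) = (-0.5000, -0.8660); from cell (5,2)
  next x-line at t=1.6000, next y-line at t=0.4850; Δt_x=2.0000, Δt_y=1.1547
    y: enter (5,1) at t=0.4850
    x: enter (4,1) at t=1.6000
    y: enter (4,0) at t=1.6397 ← occupied
  → r_3 = 1.6397
beam 4: φ=45°, α=285°
  dir = (cos 285°, sin 285°) = (0.2588, -0.9659); from cell (5,2)
  next x-line at t=0.7727, next y-line at t=0.4348; Δt_x=3.8637, Δt_y=1.0353
    y: enter (5,1) at t=0.4348
    x: enter (6,1) at t=0.7727
    y: enter (6,0) at t=1.4701 ← occupied
  → r_4 = 1.4701
beam 5: φ=90°, α=330°
  dir = (cos 330°, sin 330°) = (0.8660, -0.5000); from cell (5,2)
  next x-line at t=0.2309, next y-line at t=0.8400; Δt_x=1.1547, Δt_y=2.0000
    x: enter (6,2) at t=0.2309
    y: enter (6,1) at t=0.8400
    x: enter (7,1) at t=1.3856
    x: enter (8,1) at t=2.5403
    y: enter (8,0) at t=2.8400 ← occupied
  → r_5 = 2.8400

ranges = [5.1600, 4.9693, 1.6397, 1.4701, 2.8400]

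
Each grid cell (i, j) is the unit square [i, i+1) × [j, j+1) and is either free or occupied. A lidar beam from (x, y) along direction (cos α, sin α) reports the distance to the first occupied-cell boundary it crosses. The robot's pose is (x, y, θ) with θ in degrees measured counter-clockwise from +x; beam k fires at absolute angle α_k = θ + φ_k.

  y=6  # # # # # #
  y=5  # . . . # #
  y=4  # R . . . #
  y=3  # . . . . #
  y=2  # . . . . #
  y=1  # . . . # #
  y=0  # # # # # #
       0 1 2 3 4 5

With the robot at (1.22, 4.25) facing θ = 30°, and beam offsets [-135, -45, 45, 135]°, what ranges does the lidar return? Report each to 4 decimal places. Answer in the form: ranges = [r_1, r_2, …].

ranges = [0.8500, 3.9133, 1.8117, 0.2278]

beam 1: φ=-135°, α=255°
  d=(-0.2588,-0.9659)  start (1,4)  tX=0.8500 tY=0.2588  stride 1/|dx|=3.8637 1/|dy|=1.0353
    cross y-line → (1,3), t=0.2588
    cross x-line → (0,3), t=0.8500 (wall)
  → r_1 = 0.8500
beam 2: φ=-45°, α=345°
  d=(0.9659,-0.2588)  start (1,4)  tX=0.8075 tY=0.9659  stride 1/|dx|=1.0353 1/|dy|=3.8637
    cross x-line → (2,4), t=0.8075
    cross y-line → (2,3), t=0.9659
    cross x-line → (3,3), t=1.8428
    cross x-line → (4,3), t=2.8781
    cross x-line → (5,3), t=3.9133 (wall)
  → r_2 = 3.9133
beam 3: φ=45°, α=75°
  d=(0.2588,0.9659)  start (1,4)  tX=3.0137 tY=0.7765  stride 1/|dx|=3.8637 1/|dy|=1.0353
    cross y-line → (1,5), t=0.7765
    cross y-line → (1,6), t=1.8117 (wall)
  → r_3 = 1.8117
beam 4: φ=135°, α=165°
  d=(-0.9659,0.2588)  start (1,4)  tX=0.2278 tY=2.8978  stride 1/|dx|=1.0353 1/|dy|=3.8637
    cross x-line → (0,4), t=0.2278 (wall)
  → r_4 = 0.2278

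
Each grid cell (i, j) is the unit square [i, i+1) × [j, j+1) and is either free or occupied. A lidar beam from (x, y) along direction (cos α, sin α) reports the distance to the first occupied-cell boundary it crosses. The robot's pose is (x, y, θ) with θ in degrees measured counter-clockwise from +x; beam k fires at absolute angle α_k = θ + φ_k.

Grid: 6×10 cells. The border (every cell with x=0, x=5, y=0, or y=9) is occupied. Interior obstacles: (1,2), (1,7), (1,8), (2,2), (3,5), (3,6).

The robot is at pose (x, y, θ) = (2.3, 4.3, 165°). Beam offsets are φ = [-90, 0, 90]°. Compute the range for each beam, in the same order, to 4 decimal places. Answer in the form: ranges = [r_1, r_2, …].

ranges = [2.7046, 1.3459, 1.3459]

beam 1: φ=-90°, α=75°
  d=(0.2588,0.9659)  start (2,4)  tX=2.7046 tY=0.7247  stride 1/|dx|=3.8637 1/|dy|=1.0353
    cross y-line → (2,5), t=0.7247
    cross y-line → (2,6), t=1.7600
    cross x-line → (3,6), t=2.7046 (wall)
  → r_1 = 2.7046
beam 2: φ=0°, α=165°
  d=(-0.9659,0.2588)  start (2,4)  tX=0.3106 tY=2.7046  stride 1/|dx|=1.0353 1/|dy|=3.8637
    cross x-line → (1,4), t=0.3106
    cross x-line → (0,4), t=1.3459 (wall)
  → r_2 = 1.3459
beam 3: φ=90°, α=255°
  d=(-0.2588,-0.9659)  start (2,4)  tX=1.1591 tY=0.3106  stride 1/|dx|=3.8637 1/|dy|=1.0353
    cross y-line → (2,3), t=0.3106
    cross x-line → (1,3), t=1.1591
    cross y-line → (1,2), t=1.3459 (wall)
  → r_3 = 1.3459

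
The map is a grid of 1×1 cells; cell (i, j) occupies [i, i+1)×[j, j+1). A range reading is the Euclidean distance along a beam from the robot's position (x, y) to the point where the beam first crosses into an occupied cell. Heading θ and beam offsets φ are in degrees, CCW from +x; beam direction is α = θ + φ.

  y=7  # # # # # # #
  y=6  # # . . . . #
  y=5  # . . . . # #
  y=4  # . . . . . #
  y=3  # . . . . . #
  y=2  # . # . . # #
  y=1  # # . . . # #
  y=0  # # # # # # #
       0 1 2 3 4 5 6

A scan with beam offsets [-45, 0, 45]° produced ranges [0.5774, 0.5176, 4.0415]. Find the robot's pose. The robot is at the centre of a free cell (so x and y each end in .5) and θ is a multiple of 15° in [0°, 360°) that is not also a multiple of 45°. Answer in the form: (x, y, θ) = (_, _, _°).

Candidates: 24 free-cell centres × 16 headings = 384 poses. Raycast each; keep the one whose scan matches to 4 dp.
  (2.5, 5.5, 240°): beam 1 = 1.5529 ≠ 0.5774 ✗
  (2.5, 4.5, 60°): beam 1 = 2.5882 ≠ 0.5774 ✗
  (2.5, 3.5, 60°): beam 1 = 3.6235 ≠ 0.5774 ✗
  (2.5, 3.5, 330°): beam 1 = 0.5176 ≠ 0.5774 ✗
  …
  (5.5, 4.5, 105°): r_1=0.5774, r_2=0.5176, r_3=4.0415 — all match ✓
Unique over the lattice → pose = (5.5, 4.5, 105°).

(x, y, θ) = (5.5, 4.5, 105°)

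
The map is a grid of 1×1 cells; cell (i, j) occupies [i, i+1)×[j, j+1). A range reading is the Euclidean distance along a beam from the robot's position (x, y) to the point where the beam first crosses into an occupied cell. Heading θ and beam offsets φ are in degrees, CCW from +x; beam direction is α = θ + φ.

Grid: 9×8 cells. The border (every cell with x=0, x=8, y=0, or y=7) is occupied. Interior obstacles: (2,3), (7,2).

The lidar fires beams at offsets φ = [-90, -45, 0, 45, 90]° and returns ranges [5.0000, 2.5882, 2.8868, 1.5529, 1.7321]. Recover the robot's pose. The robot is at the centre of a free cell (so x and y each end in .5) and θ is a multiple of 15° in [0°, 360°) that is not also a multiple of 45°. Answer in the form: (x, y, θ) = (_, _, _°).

(x, y, θ) = (2.5, 4.5, 120°)

Enumerate (i+0.5, j+0.5, θ) over the 40 free cells and 16 admissible headings. For each, cast all 5 beams and compare to the given ranges.
  (5.5, 1.5, 285°): beam 1 = 1.9319 ≠ 5.0000 ✗
  (7.5, 3.5, 60°): beam 1 = 0.5774 ≠ 5.0000 ✗
  (3.5, 5.5, 210°): beam 1 = 1.7321 ≠ 5.0000 ✗
  (3.5, 2.5, 210°): beam 1 = 1.0000 ≠ 5.0000 ✗
  …
  (2.5, 4.5, 120°): r_1=5.0000, r_2=2.5882, r_3=2.8868, r_4=1.5529, r_5=1.7321 — all match ✓
Unique over the lattice → pose = (2.5, 4.5, 120°).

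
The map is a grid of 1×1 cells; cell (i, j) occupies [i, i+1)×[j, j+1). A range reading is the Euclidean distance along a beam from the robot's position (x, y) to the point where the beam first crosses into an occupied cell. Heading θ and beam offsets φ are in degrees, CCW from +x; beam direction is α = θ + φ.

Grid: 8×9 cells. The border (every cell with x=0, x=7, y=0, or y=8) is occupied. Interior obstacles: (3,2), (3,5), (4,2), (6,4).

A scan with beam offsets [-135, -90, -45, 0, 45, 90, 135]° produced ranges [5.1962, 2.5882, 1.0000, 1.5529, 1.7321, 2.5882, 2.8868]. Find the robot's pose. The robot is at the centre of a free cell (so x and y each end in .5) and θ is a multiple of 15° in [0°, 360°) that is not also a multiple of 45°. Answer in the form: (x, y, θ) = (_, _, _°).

Enumerate (i+0.5, j+0.5, θ) over the 38 free cells and 16 admissible headings. For each, cast all 7 beams and compare to the given ranges.
  (3.5, 1.5, 300°): beam 1 = 2.5882 ≠ 5.1962 ✗
  (2.5, 5.5, 60°): beam 1 = 2.5882 ≠ 5.1962 ✗
  (3.5, 6.5, 195°): beam 1 = 1.7321 ≠ 5.1962 ✗
  (2.5, 2.5, 15°): beam 1 = 1.7321 ≠ 5.1962 ✗
  (6.5, 1.5, 285°): beam 1 = 1.7321 ≠ 5.1962 ✗
  …
  (5.5, 5.5, 345°): r_1=5.1962, r_2=2.5882, r_3=1.0000, r_4=1.5529, r_5=1.7321, r_6=2.5882, r_7=2.8868 — all match ✓
Unique over the lattice → pose = (5.5, 5.5, 345°).

(x, y, θ) = (5.5, 5.5, 345°)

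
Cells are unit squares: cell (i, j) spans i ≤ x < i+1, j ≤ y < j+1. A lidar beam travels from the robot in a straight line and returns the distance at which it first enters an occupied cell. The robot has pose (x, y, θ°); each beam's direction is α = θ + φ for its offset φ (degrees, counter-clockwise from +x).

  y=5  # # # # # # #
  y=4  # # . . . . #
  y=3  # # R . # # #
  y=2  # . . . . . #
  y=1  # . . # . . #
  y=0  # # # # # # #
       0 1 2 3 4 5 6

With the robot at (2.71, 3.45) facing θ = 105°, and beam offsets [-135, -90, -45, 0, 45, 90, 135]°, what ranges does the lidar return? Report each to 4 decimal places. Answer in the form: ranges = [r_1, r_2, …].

ranges = [3.7990, 1.3355, 1.7898, 1.6047, 0.8198, 0.7350, 2.8290]

beam 1: φ=-135°, α=330°
  dir = (cos 330°, sin 330°) = (0.8660, -0.5000); from cell (2,3)
  next x-line at t=0.3349, next y-line at t=0.9000; Δt_x=1.1547, Δt_y=2.0000
    x: enter (3,3) at t=0.3349
    y: enter (3,2) at t=0.9000
    x: enter (4,2) at t=1.4896
    x: enter (5,2) at t=2.6443
    y: enter (5,1) at t=2.9000
    x: enter (6,1) at t=3.7990 ← occupied
  → r_1 = 3.7990
beam 2: φ=-90°, α=15°
  dir = (cos 15°, sin 15°) = (0.9659, 0.2588); from cell (2,3)
  next x-line at t=0.3002, next y-line at t=2.1250; Δt_x=1.0353, Δt_y=3.8637
    x: enter (3,3) at t=0.3002
    x: enter (4,3) at t=1.3355 ← occupied
  → r_2 = 1.3355
beam 3: φ=-45°, α=60°
  dir = (cos 60°, sin 60°) = (0.5000, 0.8660); from cell (2,3)
  next x-line at t=0.5800, next y-line at t=0.6351; Δt_x=2.0000, Δt_y=1.1547
    x: enter (3,3) at t=0.5800
    y: enter (3,4) at t=0.6351
    y: enter (3,5) at t=1.7898 ← occupied
  → r_3 = 1.7898
beam 4: φ=0°, α=105°
  dir = (cos 105°, sin 105°) = (-0.2588, 0.9659); from cell (2,3)
  next x-line at t=2.7432, next y-line at t=0.5694; Δt_x=3.8637, Δt_y=1.0353
    y: enter (2,4) at t=0.5694
    y: enter (2,5) at t=1.6047 ← occupied
  → r_4 = 1.6047
beam 5: φ=45°, α=150°
  dir = (cos 150°, sin 150°) = (-0.8660, 0.5000); from cell (2,3)
  next x-line at t=0.8198, next y-line at t=1.1000; Δt_x=1.1547, Δt_y=2.0000
    x: enter (1,3) at t=0.8198 ← occupied
  → r_5 = 0.8198
beam 6: φ=90°, α=195°
  dir = (cos 195°, sin 195°) = (-0.9659, -0.2588); from cell (2,3)
  next x-line at t=0.7350, next y-line at t=1.7387; Δt_x=1.0353, Δt_y=3.8637
    x: enter (1,3) at t=0.7350 ← occupied
  → r_6 = 0.7350
beam 7: φ=135°, α=240°
  dir = (cos 240°, sin 240°) = (-0.5000, -0.8660); from cell (2,3)
  next x-line at t=1.4200, next y-line at t=0.5196; Δt_x=2.0000, Δt_y=1.1547
    y: enter (2,2) at t=0.5196
    x: enter (1,2) at t=1.4200
    y: enter (1,1) at t=1.6743
    y: enter (1,0) at t=2.8290 ← occupied
  → r_7 = 2.8290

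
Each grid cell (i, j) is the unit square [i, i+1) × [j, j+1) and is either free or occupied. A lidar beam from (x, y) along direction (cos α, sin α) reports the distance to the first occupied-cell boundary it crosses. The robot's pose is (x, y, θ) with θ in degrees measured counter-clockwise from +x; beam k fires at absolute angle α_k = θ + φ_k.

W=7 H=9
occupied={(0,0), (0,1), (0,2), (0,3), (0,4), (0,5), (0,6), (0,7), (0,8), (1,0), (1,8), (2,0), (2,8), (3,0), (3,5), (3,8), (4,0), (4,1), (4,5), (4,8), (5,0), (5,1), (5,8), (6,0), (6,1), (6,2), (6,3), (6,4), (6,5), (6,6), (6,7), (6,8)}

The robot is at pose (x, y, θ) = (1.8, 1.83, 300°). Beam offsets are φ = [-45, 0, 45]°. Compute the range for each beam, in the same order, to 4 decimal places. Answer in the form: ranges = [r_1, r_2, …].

beam 1: φ=-45°, α=255°
  dir = (cos 255°, sin 255°) = (-0.2588, -0.9659); from cell (1,1)
  next x-line at t=3.0910, next y-line at t=0.8593; Δt_x=3.8637, Δt_y=1.0353
    y: enter (1,0) at t=0.8593 ← occupied
  → r_1 = 0.8593
beam 2: φ=0°, α=300°
  dir = (cos 300°, sin 300°) = (0.5000, -0.8660); from cell (1,1)
  next x-line at t=0.4000, next y-line at t=0.9584; Δt_x=2.0000, Δt_y=1.1547
    x: enter (2,1) at t=0.4000
    y: enter (2,0) at t=0.9584 ← occupied
  → r_2 = 0.9584
beam 3: φ=45°, α=345°
  dir = (cos 345°, sin 345°) = (0.9659, -0.2588); from cell (1,1)
  next x-line at t=0.2071, next y-line at t=3.2069; Δt_x=1.0353, Δt_y=3.8637
    x: enter (2,1) at t=0.2071
    x: enter (3,1) at t=1.2423
    x: enter (4,1) at t=2.2776 ← occupied
  → r_3 = 2.2776

ranges = [0.8593, 0.9584, 2.2776]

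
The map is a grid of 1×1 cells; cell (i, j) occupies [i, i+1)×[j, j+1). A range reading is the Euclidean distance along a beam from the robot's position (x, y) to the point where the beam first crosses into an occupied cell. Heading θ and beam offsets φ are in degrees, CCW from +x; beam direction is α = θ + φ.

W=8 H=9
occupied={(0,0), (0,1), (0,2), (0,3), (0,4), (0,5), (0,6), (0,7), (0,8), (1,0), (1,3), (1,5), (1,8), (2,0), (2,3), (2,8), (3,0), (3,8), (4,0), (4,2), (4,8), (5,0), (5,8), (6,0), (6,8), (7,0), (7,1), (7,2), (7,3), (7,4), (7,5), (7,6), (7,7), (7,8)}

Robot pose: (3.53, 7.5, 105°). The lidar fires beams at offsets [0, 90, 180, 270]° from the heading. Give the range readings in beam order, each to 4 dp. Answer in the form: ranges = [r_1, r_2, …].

beam 1: φ=0°, α=105°
  dir = (cos 105°, sin 105°) = (-0.2588, 0.9659); from cell (3,7)
  next x-line at t=2.0478, next y-line at t=0.5176; Δt_x=3.8637, Δt_y=1.0353
    y: enter (3,8) at t=0.5176 ← occupied
  → r_1 = 0.5176
beam 2: φ=90°, α=195°
  dir = (cos 195°, sin 195°) = (-0.9659, -0.2588); from cell (3,7)
  next x-line at t=0.5487, next y-line at t=1.9319; Δt_x=1.0353, Δt_y=3.8637
    x: enter (2,7) at t=0.5487
    x: enter (1,7) at t=1.5840
    y: enter (1,6) at t=1.9319
    x: enter (0,6) at t=2.6192 ← occupied
  → r_2 = 2.6192
beam 3: φ=180°, α=285°
  dir = (cos 285°, sin 285°) = (0.2588, -0.9659); from cell (3,7)
  next x-line at t=1.8159, next y-line at t=0.5176; Δt_x=3.8637, Δt_y=1.0353
    y: enter (3,6) at t=0.5176
    y: enter (3,5) at t=1.5529
    x: enter (4,5) at t=1.8159
    y: enter (4,4) at t=2.5882
    y: enter (4,3) at t=3.6235
    y: enter (4,2) at t=4.6587 ← occupied
  → r_3 = 4.6587
beam 4: φ=270°, α=15°
  dir = (cos 15°, sin 15°) = (0.9659, 0.2588); from cell (3,7)
  next x-line at t=0.4866, next y-line at t=1.9319; Δt_x=1.0353, Δt_y=3.8637
    x: enter (4,7) at t=0.4866
    x: enter (5,7) at t=1.5219
    y: enter (5,8) at t=1.9319 ← occupied
  → r_4 = 1.9319

ranges = [0.5176, 2.6192, 4.6587, 1.9319]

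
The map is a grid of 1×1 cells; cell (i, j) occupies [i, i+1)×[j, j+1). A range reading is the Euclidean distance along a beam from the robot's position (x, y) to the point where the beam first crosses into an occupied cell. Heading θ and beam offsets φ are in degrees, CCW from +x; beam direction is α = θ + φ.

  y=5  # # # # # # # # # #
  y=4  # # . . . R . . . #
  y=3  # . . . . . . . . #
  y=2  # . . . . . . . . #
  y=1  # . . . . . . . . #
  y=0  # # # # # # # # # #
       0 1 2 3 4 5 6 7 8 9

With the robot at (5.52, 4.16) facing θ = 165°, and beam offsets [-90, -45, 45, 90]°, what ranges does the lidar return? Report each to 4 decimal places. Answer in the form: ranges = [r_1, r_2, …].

beam 1: φ=-90°, α=75°
  d=(0.2588,0.9659)  start (5,4)  tX=1.8546 tY=0.8696  stride 1/|dx|=3.8637 1/|dy|=1.0353
    cross y-line → (5,5), t=0.8696 (wall)
  → r_1 = 0.8696
beam 2: φ=-45°, α=120°
  d=(-0.5000,0.8660)  start (5,4)  tX=1.0400 tY=0.9699  stride 1/|dx|=2.0000 1/|dy|=1.1547
    cross y-line → (5,5), t=0.9699 (wall)
  → r_2 = 0.9699
beam 3: φ=45°, α=210°
  d=(-0.8660,-0.5000)  start (5,4)  tX=0.6004 tY=0.3200  stride 1/|dx|=1.1547 1/|dy|=2.0000
    cross y-line → (5,3), t=0.3200
    cross x-line → (4,3), t=0.6004
    cross x-line → (3,3), t=1.7551
    cross y-line → (3,2), t=2.3200
    cross x-line → (2,2), t=2.9098
    cross x-line → (1,2), t=4.0645
    cross y-line → (1,1), t=4.3200
    cross x-line → (0,1), t=5.2192 (wall)
  → r_3 = 5.2192
beam 4: φ=90°, α=255°
  d=(-0.2588,-0.9659)  start (5,4)  tX=2.0091 tY=0.1656  stride 1/|dx|=3.8637 1/|dy|=1.0353
    cross y-line → (5,3), t=0.1656
    cross y-line → (5,2), t=1.2009
    cross x-line → (4,2), t=2.0091
    cross y-line → (4,1), t=2.2362
    cross y-line → (4,0), t=3.2715 (wall)
  → r_4 = 3.2715

ranges = [0.8696, 0.9699, 5.2192, 3.2715]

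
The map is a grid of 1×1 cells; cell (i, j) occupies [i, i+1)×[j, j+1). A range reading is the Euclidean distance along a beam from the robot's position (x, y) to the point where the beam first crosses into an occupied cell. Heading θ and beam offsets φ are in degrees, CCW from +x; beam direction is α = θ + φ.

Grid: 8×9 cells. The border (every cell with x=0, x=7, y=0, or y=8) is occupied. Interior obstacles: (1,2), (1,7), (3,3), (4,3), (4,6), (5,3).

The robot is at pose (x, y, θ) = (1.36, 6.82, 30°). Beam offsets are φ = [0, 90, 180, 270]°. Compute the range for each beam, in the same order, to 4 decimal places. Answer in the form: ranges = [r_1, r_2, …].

beam 1: φ=0°, α=30°
  direction (0.8660, 0.5000); cell (1,6); t to first gridline: x 0.7390, y 0.3600 (then +1.1547 / +2.0000)
    (1,7) via y @ 0.3600  # hit
  → r_1 = 0.3600
beam 2: φ=90°, α=120°
  direction (-0.5000, 0.8660); cell (1,6); t to first gridline: x 0.7200, y 0.2078 (then +2.0000 / +1.1547)
    (1,7) via y @ 0.2078  # hit
  → r_2 = 0.2078
beam 3: φ=180°, α=210°
  direction (-0.8660, -0.5000); cell (1,6); t to first gridline: x 0.4157, y 1.6400 (then +1.1547 / +2.0000)
    (0,6) via x @ 0.4157  # hit
  → r_3 = 0.4157
beam 4: φ=270°, α=300°
  direction (0.5000, -0.8660); cell (1,6); t to first gridline: x 1.2800, y 0.9469 (then +2.0000 / +1.1547)
    (1,5) via y @ 0.9469
    (2,5) via x @ 1.2800
    (2,4) via y @ 2.1016
    (2,3) via y @ 3.2563
    (3,3) via x @ 3.2800  # hit
  → r_4 = 3.2800

ranges = [0.3600, 0.2078, 0.4157, 3.2800]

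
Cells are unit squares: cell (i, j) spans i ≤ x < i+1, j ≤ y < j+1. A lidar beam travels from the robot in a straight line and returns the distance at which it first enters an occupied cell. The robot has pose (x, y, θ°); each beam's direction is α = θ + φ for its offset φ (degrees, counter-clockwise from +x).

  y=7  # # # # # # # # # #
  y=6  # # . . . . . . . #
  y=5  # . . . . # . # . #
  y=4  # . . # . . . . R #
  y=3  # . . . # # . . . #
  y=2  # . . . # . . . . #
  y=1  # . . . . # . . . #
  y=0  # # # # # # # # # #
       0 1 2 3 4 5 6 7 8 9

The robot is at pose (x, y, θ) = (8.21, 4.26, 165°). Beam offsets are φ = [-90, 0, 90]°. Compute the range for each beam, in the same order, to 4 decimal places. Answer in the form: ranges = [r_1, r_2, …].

beam 1: φ=-90°, α=75°
  d=(0.2588,0.9659)  start (8,4)  tX=3.0523 tY=0.7661  stride 1/|dx|=3.8637 1/|dy|=1.0353
    cross y-line → (8,5), t=0.7661
    cross y-line → (8,6), t=1.8014
    cross y-line → (8,7), t=2.8367 (wall)
  → r_1 = 2.8367
beam 2: φ=0°, α=165°
  d=(-0.9659,0.2588)  start (8,4)  tX=0.2174 tY=2.8591  stride 1/|dx|=1.0353 1/|dy|=3.8637
    cross x-line → (7,4), t=0.2174
    cross x-line → (6,4), t=1.2527
    cross x-line → (5,4), t=2.2880
    cross y-line → (5,5), t=2.8591 (wall)
  → r_2 = 2.8591
beam 3: φ=90°, α=255°
  d=(-0.2588,-0.9659)  start (8,4)  tX=0.8114 tY=0.2692  stride 1/|dx|=3.8637 1/|dy|=1.0353
    cross y-line → (8,3), t=0.2692
    cross x-line → (7,3), t=0.8114
    cross y-line → (7,2), t=1.3044
    cross y-line → (7,1), t=2.3397
    cross y-line → (7,0), t=3.3750 (wall)
  → r_3 = 3.3750

ranges = [2.8367, 2.8591, 3.3750]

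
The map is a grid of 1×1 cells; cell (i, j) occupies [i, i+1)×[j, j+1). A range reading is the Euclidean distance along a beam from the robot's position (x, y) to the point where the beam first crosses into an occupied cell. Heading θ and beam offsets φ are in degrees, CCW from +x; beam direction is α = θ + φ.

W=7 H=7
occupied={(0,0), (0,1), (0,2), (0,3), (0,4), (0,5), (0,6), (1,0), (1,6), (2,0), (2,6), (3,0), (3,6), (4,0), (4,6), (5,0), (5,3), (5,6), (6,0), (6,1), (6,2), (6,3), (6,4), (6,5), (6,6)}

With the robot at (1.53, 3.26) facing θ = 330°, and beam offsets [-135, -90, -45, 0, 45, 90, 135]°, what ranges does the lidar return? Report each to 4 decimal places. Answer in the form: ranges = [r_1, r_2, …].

beam 1: φ=-135°, α=195°
  d=(-0.9659,-0.2588)  start (1,3)  tX=0.5487 tY=1.0046  stride 1/|dx|=1.0353 1/|dy|=3.8637
    cross x-line → (0,3), t=0.5487 (wall)
  → r_1 = 0.5487
beam 2: φ=-90°, α=240°
  d=(-0.5000,-0.8660)  start (1,3)  tX=1.0600 tY=0.3002  stride 1/|dx|=2.0000 1/|dy|=1.1547
    cross y-line → (1,2), t=0.3002
    cross x-line → (0,2), t=1.0600 (wall)
  → r_2 = 1.0600
beam 3: φ=-45°, α=285°
  d=(0.2588,-0.9659)  start (1,3)  tX=1.8159 tY=0.2692  stride 1/|dx|=3.8637 1/|dy|=1.0353
    cross y-line → (1,2), t=0.2692
    cross y-line → (1,1), t=1.3044
    cross x-line → (2,1), t=1.8159
    cross y-line → (2,0), t=2.3397 (wall)
  → r_3 = 2.3397
beam 4: φ=0°, α=330°
  d=(0.8660,-0.5000)  start (1,3)  tX=0.5427 tY=0.5200  stride 1/|dx|=1.1547 1/|dy|=2.0000
    cross y-line → (1,2), t=0.5200
    cross x-line → (2,2), t=0.5427
    cross x-line → (3,2), t=1.6974
    cross y-line → (3,1), t=2.5200
    cross x-line → (4,1), t=2.8521
    cross x-line → (5,1), t=4.0068
    cross y-line → (5,0), t=4.5200 (wall)
  → r_4 = 4.5200
beam 5: φ=45°, α=15°
  d=(0.9659,0.2588)  start (1,3)  tX=0.4866 tY=2.8591  stride 1/|dx|=1.0353 1/|dy|=3.8637
    cross x-line → (2,3), t=0.4866
    cross x-line → (3,3), t=1.5219
    cross x-line → (4,3), t=2.5571
    cross y-line → (4,4), t=2.8591
    cross x-line → (5,4), t=3.5924
    cross x-line → (6,4), t=4.6277 (wall)
  → r_5 = 4.6277
beam 6: φ=90°, α=60°
  d=(0.5000,0.8660)  start (1,3)  tX=0.9400 tY=0.8545  stride 1/|dx|=2.0000 1/|dy|=1.1547
    cross y-line → (1,4), t=0.8545
    cross x-line → (2,4), t=0.9400
    cross y-line → (2,5), t=2.0092
    cross x-line → (3,5), t=2.9400
    cross y-line → (3,6), t=3.1639 (wall)
  → r_6 = 3.1639
beam 7: φ=135°, α=105°
  d=(-0.2588,0.9659)  start (1,3)  tX=2.0478 tY=0.7661  stride 1/|dx|=3.8637 1/|dy|=1.0353
    cross y-line → (1,4), t=0.7661
    cross y-line → (1,5), t=1.8014
    cross x-line → (0,5), t=2.0478 (wall)
  → r_7 = 2.0478

ranges = [0.5487, 1.0600, 2.3397, 4.5200, 4.6277, 3.1639, 2.0478]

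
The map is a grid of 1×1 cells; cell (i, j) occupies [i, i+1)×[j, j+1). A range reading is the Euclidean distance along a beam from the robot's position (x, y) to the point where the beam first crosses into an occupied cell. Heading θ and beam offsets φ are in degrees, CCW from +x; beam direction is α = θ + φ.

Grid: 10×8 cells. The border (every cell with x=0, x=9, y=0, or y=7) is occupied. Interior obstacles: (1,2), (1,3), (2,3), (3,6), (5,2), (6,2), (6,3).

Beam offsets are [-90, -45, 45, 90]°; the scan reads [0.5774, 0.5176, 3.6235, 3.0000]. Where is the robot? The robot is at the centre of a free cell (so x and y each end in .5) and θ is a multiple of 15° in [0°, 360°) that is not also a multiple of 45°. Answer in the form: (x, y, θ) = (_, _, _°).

The pose lattice has 41·16 = 656 candidates. Test each by forward raycasting.
  (1.5, 5.5, 240°): beam 3 = 1.5529 ≠ 3.6235 ✗
  (5.5, 4.5, 165°): beam 1 = 2.5882 ≠ 0.5774 ✗
  (1.5, 6.5, 30°): beam 1 = 2.8868 ≠ 0.5774 ✗
  (6.5, 5.5, 75°): beam 1 = 2.5882 ≠ 0.5774 ✗
  (2.5, 4.5, 150°): beam 1 = 1.7321 ≠ 0.5774 ✗
  …
  (5.5, 3.5, 30°): r_1=0.5774, r_2=0.5176, r_3=3.6235, r_4=3.0000 — all match ✓
Unique over the lattice → pose = (5.5, 3.5, 30°).

(x, y, θ) = (5.5, 3.5, 30°)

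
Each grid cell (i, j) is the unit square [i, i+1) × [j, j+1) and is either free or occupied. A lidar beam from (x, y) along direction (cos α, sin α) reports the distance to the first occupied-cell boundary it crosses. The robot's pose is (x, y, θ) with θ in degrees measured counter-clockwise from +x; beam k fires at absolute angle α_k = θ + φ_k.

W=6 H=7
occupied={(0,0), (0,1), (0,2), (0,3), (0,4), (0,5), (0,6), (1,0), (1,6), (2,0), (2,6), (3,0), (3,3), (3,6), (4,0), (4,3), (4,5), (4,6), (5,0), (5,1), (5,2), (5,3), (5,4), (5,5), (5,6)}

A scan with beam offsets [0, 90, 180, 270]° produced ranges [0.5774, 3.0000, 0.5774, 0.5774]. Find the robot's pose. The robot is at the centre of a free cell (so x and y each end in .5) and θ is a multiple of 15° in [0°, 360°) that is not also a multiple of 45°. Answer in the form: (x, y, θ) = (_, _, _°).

(x, y, θ) = (4.5, 4.5, 60°)

Candidates: 17 free-cell centres × 16 headings = 272 poses. Raycast each; keep the one whose scan matches to 4 dp.
  (1.5, 1.5, 105°): beam 1 = 1.9319 ≠ 0.5774 ✗
  (3.5, 1.5, 255°): beam 1 = 0.5176 ≠ 0.5774 ✗
  (3.5, 2.5, 15°): beam 1 = 1.5529 ≠ 0.5774 ✗
  (3.5, 4.5, 165°): beam 1 = 2.5882 ≠ 0.5774 ✗
  (3.5, 2.5, 255°): beam 1 = 1.5529 ≠ 0.5774 ✗
  …
  (4.5, 4.5, 60°): r_1=0.5774, r_2=3.0000, r_3=0.5774, r_4=0.5774 — all match ✓
No second candidate reproduces the full scan.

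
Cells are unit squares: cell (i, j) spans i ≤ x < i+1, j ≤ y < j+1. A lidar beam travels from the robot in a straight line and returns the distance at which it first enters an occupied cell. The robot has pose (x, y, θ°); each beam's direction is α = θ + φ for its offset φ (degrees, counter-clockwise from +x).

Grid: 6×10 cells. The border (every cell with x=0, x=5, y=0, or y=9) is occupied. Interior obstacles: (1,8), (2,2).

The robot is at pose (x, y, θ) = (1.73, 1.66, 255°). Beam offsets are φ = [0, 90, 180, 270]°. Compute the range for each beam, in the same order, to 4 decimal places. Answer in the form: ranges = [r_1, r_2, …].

beam 1: φ=0°, α=255°
  direction (-0.2588, -0.9659); cell (1,1); t to first gridline: x 2.8205, y 0.6833 (then +3.8637 / +1.0353)
    (1,0) via y @ 0.6833  # hit
  → r_1 = 0.6833
beam 2: φ=90°, α=345°
  direction (0.9659, -0.2588); cell (1,1); t to first gridline: x 0.2795, y 2.5500 (then +1.0353 / +3.8637)
    (2,1) via x @ 0.2795
    (3,1) via x @ 1.3148
    (4,1) via x @ 2.3501
    (4,0) via y @ 2.5500  # hit
  → r_2 = 2.5500
beam 3: φ=180°, α=75°
  direction (0.2588, 0.9659); cell (1,1); t to first gridline: x 1.0432, y 0.3520 (then +3.8637 / +1.0353)
    (1,2) via y @ 0.3520
    (2,2) via x @ 1.0432  # hit
  → r_3 = 1.0432
beam 4: φ=270°, α=165°
  direction (-0.9659, 0.2588); cell (1,1); t to first gridline: x 0.7558, y 1.3137 (then +1.0353 / +3.8637)
    (0,1) via x @ 0.7558  # hit
  → r_4 = 0.7558

ranges = [0.6833, 2.5500, 1.0432, 0.7558]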